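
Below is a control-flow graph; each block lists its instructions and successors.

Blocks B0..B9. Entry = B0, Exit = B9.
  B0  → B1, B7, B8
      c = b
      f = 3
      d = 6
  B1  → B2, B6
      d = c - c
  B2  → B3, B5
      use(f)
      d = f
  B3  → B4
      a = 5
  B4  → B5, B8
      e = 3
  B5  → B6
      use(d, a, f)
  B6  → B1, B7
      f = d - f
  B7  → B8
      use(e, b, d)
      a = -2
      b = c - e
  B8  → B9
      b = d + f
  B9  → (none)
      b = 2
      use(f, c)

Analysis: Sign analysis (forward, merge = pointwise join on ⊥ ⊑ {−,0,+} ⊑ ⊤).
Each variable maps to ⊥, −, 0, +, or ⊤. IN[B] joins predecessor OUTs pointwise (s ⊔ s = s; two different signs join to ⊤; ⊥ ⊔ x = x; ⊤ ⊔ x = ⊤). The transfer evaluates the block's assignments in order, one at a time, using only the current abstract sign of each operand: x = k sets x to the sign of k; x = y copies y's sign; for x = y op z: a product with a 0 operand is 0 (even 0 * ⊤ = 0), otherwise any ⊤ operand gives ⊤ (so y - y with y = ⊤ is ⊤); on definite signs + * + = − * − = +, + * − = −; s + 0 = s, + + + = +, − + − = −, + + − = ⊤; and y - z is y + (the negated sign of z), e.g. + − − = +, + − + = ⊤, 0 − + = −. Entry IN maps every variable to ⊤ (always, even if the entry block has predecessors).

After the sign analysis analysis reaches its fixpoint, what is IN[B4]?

Answer: {a: +, b: ⊤, c: ⊤, d: ⊤, e: ⊤, f: ⊤}

Trace:
Per-block solution:
  B0:   IN=(all ⊤)   OUT={d:+, f:+; rest ⊤}
  B1:   IN=(all ⊤)   OUT=(all ⊤)
  B2:   IN=(all ⊤)   OUT=(all ⊤)
  B3:   IN=(all ⊤)   OUT={a:+; rest ⊤}
  B4:   IN={a:+; rest ⊤}   OUT={a:+, e:+; rest ⊤}
  B5:   IN=(all ⊤)   OUT=(all ⊤)
  B6:   IN=(all ⊤)   OUT=(all ⊤)
  B7:   IN=(all ⊤)   OUT={a:-; rest ⊤}
  B8:   IN=(all ⊤)   OUT=(all ⊤)
  B9:   IN=(all ⊤)   OUT={b:+; rest ⊤}

Merge at B4: IN[B4] = OUT[B3] = {a: +, b: ⊤, c: ⊤, d: ⊤, e: ⊤, f: ⊤}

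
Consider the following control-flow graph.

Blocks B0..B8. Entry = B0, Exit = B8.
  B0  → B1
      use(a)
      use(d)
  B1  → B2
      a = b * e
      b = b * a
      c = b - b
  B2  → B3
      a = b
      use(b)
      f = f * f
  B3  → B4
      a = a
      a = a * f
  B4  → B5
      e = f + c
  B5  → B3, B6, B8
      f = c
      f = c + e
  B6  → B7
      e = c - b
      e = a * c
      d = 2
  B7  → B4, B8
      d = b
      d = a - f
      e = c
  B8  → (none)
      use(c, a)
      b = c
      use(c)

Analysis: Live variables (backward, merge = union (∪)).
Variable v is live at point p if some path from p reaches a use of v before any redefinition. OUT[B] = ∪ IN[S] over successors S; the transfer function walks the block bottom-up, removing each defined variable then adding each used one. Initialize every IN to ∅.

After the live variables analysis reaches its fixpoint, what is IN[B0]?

Answer: {a, b, d, e, f}

Derivation:
Per-block solution:
  B0: | IN={a, b, d, e, f} | OUT={b, e, f}
  B1: | IN={b, e, f} | OUT={b, c, f}
  B2: | IN={b, c, f} | OUT={a, b, c, f}
  B3: | IN={a, b, c, f} | OUT={a, b, c, f}
  B4: | IN={a, b, c, f} | OUT={a, b, c, e}
  B5: | IN={a, b, c, e} | OUT={a, b, c, f}
  B6: | IN={a, b, c, f} | OUT={a, b, c, f}
  B7: | IN={a, b, c, f} | OUT={a, b, c, f}
  B8: | IN={a, c} | OUT={}

Merge at B0: OUT[B0] = IN[B1] = {b, e, f}
Applying B0's transfer function to that OUT value gives IN[B0] (row B0 above).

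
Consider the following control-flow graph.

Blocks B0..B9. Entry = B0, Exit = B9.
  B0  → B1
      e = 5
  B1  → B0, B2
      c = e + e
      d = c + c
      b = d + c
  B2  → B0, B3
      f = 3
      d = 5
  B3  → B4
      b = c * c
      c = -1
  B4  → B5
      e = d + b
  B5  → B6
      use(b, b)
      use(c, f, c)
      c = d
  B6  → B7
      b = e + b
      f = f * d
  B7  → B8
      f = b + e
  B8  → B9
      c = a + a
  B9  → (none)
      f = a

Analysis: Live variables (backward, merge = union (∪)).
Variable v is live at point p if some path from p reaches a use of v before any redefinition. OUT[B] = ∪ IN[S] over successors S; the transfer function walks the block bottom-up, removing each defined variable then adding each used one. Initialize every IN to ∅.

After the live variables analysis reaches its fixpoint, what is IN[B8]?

Per-block solution:
  B0: | IN={a} | OUT={a, e}
  B1: | IN={a, e} | OUT={a, c}
  B2: | IN={a, c} | OUT={a, c, d, f}
  B3: | IN={a, c, d, f} | OUT={a, b, c, d, f}
  B4: | IN={a, b, c, d, f} | OUT={a, b, c, d, e, f}
  B5: | IN={a, b, c, d, e, f} | OUT={a, b, d, e, f}
  B6: | IN={a, b, d, e, f} | OUT={a, b, e}
  B7: | IN={a, b, e} | OUT={a}
  B8: | IN={a} | OUT={a}
  B9: | IN={a} | OUT={}

Merge at B8: OUT[B8] = IN[B9] = {a}
Applying B8's transfer function to that OUT value gives IN[B8] (row B8 above).

Answer: {a}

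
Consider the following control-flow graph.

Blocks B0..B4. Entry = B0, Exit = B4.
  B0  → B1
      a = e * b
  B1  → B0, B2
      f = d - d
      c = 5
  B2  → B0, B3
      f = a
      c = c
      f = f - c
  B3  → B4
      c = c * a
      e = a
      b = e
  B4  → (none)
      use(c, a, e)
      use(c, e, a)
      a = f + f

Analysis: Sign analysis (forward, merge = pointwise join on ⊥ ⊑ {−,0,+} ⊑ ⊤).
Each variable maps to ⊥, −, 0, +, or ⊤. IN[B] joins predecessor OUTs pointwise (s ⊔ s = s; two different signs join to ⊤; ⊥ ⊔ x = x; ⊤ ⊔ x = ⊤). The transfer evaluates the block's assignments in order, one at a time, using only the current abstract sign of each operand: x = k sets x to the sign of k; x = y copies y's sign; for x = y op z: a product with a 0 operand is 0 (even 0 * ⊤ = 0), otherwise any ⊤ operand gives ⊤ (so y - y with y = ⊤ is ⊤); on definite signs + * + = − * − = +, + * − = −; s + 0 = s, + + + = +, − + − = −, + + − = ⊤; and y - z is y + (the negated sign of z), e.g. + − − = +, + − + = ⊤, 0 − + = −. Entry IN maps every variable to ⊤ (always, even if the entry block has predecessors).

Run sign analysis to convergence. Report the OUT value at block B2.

Answer: {a: ⊤, b: ⊤, c: +, d: ⊤, e: ⊤, f: ⊤}

Working:
Fixpoint table:
  B0:  IN=(all ⊤)  OUT=(all ⊤)
  B1:  IN=(all ⊤)  OUT={c:+; rest ⊤}
  B2:  IN={c:+; rest ⊤}  OUT={c:+; rest ⊤}
  B3:  IN={c:+; rest ⊤}  OUT=(all ⊤)
  B4:  IN=(all ⊤)  OUT=(all ⊤)

Merge at B2: IN[B2] = OUT[B1] = {a: ⊤, b: ⊤, c: +, d: ⊤, e: ⊤, f: ⊤}
Applying B2's transfer function to that IN value gives OUT[B2] (row B2 above).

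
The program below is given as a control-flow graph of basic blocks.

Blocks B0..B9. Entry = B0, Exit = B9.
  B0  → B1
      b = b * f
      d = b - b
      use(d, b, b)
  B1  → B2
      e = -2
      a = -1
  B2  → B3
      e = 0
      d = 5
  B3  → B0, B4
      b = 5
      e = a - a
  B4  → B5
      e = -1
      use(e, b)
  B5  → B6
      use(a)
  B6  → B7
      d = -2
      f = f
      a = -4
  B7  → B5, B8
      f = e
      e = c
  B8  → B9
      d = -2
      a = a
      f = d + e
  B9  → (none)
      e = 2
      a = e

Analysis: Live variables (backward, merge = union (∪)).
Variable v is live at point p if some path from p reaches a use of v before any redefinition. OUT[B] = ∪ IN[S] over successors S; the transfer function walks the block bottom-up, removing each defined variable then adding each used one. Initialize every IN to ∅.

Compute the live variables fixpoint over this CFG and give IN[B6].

Fixpoint table:
  B0: | IN={b, c, f} | OUT={c, f}
  B1: | IN={c, f} | OUT={a, c, f}
  B2: | IN={a, c, f} | OUT={a, c, f}
  B3: | IN={a, c, f} | OUT={a, b, c, f}
  B4: | IN={a, b, c, f} | OUT={a, c, e, f}
  B5: | IN={a, c, e, f} | OUT={c, e, f}
  B6: | IN={c, e, f} | OUT={a, c, e}
  B7: | IN={a, c, e} | OUT={a, c, e, f}
  B8: | IN={a, e} | OUT={}
  B9: | IN={} | OUT={}

Merge at B6: OUT[B6] = IN[B7] = {a, c, e}
Applying B6's transfer function to that OUT value gives IN[B6] (row B6 above).

Answer: {c, e, f}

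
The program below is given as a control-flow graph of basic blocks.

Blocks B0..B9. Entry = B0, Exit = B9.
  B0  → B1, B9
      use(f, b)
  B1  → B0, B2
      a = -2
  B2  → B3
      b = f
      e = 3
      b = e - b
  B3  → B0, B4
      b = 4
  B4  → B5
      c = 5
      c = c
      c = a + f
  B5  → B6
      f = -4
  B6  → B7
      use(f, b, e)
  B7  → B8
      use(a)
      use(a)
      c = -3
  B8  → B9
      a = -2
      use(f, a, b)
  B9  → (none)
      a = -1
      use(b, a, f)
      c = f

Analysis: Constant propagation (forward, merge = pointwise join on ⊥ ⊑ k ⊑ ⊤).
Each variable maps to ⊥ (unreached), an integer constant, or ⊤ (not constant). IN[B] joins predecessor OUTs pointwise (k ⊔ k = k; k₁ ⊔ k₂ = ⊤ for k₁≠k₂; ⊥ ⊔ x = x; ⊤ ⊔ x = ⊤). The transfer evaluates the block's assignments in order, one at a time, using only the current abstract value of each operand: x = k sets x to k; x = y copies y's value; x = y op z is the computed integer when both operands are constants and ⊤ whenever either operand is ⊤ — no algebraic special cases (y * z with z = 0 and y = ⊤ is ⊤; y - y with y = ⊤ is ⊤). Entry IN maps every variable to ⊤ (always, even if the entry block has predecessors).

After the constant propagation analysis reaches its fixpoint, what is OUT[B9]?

Answer: {a: -1, b: ⊤, c: ⊤, d: ⊤, e: ⊤, f: ⊤}

Trace:
Per-block solution:
  B0: | IN=(all ⊤) | OUT=(all ⊤)
  B1: | IN=(all ⊤) | OUT={a:-2; rest ⊤}
  B2: | IN={a:-2; rest ⊤} | OUT={a:-2, e:3; rest ⊤}
  B3: | IN={a:-2, e:3; rest ⊤} | OUT={a:-2, b:4, e:3; rest ⊤}
  B4: | IN={a:-2, b:4, e:3; rest ⊤} | OUT={a:-2, b:4, e:3; rest ⊤}
  B5: | IN={a:-2, b:4, e:3; rest ⊤} | OUT={a:-2, b:4, e:3, f:-4; rest ⊤}
  B6: | IN={a:-2, b:4, e:3, f:-4; rest ⊤} | OUT={a:-2, b:4, e:3, f:-4; rest ⊤}
  B7: | IN={a:-2, b:4, e:3, f:-4; rest ⊤} | OUT={a:-2, b:4, c:-3, e:3, f:-4; rest ⊤}
  B8: | IN={a:-2, b:4, c:-3, e:3, f:-4; rest ⊤} | OUT={a:-2, b:4, c:-3, e:3, f:-4; rest ⊤}
  B9: | IN=(all ⊤) | OUT={a:-1; rest ⊤}

Merge at B9: IN[B9] = OUT[B0] ⊔ OUT[B8] = {a: ⊤, b: ⊤, c: ⊤, d: ⊤, e: ⊤, f: ⊤}
Applying B9's transfer function to that IN value gives OUT[B9] (row B9 above).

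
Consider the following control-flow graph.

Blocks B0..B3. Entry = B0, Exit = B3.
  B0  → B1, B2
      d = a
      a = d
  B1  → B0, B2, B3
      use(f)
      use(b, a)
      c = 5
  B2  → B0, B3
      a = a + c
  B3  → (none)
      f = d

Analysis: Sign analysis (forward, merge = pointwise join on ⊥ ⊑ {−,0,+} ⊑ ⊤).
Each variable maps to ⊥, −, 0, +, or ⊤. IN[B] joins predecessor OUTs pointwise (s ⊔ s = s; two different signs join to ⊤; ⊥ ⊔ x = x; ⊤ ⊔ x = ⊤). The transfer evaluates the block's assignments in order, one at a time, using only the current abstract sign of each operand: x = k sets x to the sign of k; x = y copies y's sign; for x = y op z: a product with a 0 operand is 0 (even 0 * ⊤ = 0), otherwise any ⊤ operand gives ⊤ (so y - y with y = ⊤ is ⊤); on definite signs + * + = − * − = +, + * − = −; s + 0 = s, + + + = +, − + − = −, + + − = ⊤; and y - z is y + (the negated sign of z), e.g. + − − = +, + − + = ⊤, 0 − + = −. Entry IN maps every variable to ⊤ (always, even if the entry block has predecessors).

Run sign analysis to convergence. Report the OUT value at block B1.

Fixpoint table:
  B0:   IN=(all ⊤)   OUT=(all ⊤)
  B1:   IN=(all ⊤)   OUT={c:+; rest ⊤}
  B2:   IN=(all ⊤)   OUT=(all ⊤)
  B3:   IN=(all ⊤)   OUT=(all ⊤)

Merge at B1: IN[B1] = OUT[B0] = {a: ⊤, b: ⊤, c: ⊤, d: ⊤, e: ⊤, f: ⊤}
Applying B1's transfer function to that IN value gives OUT[B1] (row B1 above).

Answer: {a: ⊤, b: ⊤, c: +, d: ⊤, e: ⊤, f: ⊤}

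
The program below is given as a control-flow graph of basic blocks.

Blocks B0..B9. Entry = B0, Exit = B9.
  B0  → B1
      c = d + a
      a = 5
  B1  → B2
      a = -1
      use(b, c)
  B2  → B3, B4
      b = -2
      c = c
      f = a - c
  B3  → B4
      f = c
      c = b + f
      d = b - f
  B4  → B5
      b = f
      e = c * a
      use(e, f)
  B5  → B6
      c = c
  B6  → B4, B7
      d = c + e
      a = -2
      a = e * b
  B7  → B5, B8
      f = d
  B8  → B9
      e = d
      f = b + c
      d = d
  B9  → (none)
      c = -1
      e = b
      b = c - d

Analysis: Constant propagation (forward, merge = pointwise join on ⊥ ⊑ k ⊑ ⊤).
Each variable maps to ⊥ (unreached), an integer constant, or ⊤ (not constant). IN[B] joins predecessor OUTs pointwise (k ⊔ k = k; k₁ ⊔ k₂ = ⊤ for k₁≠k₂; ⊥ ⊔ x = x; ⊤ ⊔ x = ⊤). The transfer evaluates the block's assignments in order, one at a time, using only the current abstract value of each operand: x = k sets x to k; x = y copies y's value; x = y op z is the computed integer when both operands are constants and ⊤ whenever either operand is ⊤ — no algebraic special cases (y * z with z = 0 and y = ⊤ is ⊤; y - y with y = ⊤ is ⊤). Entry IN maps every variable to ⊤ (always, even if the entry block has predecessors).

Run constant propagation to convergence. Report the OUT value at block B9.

Answer: {a: ⊤, b: ⊤, c: -1, d: ⊤, e: ⊤, f: ⊤}

Trace:
Converged values:
  B0:  IN=(all ⊤)  OUT={a:5; rest ⊤}
  B1:  IN={a:5; rest ⊤}  OUT={a:-1; rest ⊤}
  B2:  IN={a:-1; rest ⊤}  OUT={a:-1, b:-2; rest ⊤}
  B3:  IN={a:-1, b:-2; rest ⊤}  OUT={a:-1, b:-2; rest ⊤}
  B4:  IN=(all ⊤)  OUT=(all ⊤)
  B5:  IN=(all ⊤)  OUT=(all ⊤)
  B6:  IN=(all ⊤)  OUT=(all ⊤)
  B7:  IN=(all ⊤)  OUT=(all ⊤)
  B8:  IN=(all ⊤)  OUT=(all ⊤)
  B9:  IN=(all ⊤)  OUT={c:-1; rest ⊤}

Merge at B9: IN[B9] = OUT[B8] = {a: ⊤, b: ⊤, c: ⊤, d: ⊤, e: ⊤, f: ⊤}
Applying B9's transfer function to that IN value gives OUT[B9] (row B9 above).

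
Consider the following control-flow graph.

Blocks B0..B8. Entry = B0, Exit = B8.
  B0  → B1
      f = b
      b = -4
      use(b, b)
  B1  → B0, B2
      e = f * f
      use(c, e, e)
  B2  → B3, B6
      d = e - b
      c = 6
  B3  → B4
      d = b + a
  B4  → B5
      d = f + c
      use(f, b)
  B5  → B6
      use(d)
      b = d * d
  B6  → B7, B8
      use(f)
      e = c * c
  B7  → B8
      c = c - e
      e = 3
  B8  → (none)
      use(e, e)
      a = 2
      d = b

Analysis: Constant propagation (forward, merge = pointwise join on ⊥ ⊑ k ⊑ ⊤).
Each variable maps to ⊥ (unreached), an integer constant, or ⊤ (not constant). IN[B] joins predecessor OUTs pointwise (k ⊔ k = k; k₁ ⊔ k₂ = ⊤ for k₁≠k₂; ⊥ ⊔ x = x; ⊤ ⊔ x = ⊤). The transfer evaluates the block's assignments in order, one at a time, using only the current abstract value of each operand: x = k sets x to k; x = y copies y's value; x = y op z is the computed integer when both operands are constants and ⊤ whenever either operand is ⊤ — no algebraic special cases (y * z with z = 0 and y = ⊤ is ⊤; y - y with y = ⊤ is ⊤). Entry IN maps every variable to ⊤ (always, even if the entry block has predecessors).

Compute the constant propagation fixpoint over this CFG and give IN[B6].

Per-block solution:
  B0:   IN=(all ⊤)   OUT={b:-4; rest ⊤}
  B1:   IN={b:-4; rest ⊤}   OUT={b:-4; rest ⊤}
  B2:   IN={b:-4; rest ⊤}   OUT={b:-4, c:6; rest ⊤}
  B3:   IN={b:-4, c:6; rest ⊤}   OUT={b:-4, c:6; rest ⊤}
  B4:   IN={b:-4, c:6; rest ⊤}   OUT={b:-4, c:6; rest ⊤}
  B5:   IN={b:-4, c:6; rest ⊤}   OUT={c:6; rest ⊤}
  B6:   IN={c:6; rest ⊤}   OUT={c:6, e:36; rest ⊤}
  B7:   IN={c:6, e:36; rest ⊤}   OUT={c:-30, e:3; rest ⊤}
  B8:   IN=(all ⊤)   OUT={a:2; rest ⊤}

Merge at B6: IN[B6] = OUT[B2] ⊔ OUT[B5] = {a: ⊤, b: ⊤, c: 6, d: ⊤, e: ⊤, f: ⊤}

Answer: {a: ⊤, b: ⊤, c: 6, d: ⊤, e: ⊤, f: ⊤}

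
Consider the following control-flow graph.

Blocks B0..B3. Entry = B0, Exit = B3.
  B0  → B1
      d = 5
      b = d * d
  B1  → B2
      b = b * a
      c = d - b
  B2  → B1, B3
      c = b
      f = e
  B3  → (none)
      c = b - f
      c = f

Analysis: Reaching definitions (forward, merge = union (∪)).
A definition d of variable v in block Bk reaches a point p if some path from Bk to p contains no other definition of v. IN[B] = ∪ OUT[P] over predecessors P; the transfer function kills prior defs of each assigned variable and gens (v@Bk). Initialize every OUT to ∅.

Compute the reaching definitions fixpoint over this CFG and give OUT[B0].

Answer: {b@B0, d@B0}

Trace:
Per-block solution:
  B0: | IN={} | OUT={b@B0, d@B0}
  B1: | IN={b@B0, b@B1, c@B2, d@B0, f@B2} | OUT={b@B1, c@B1, d@B0, f@B2}
  B2: | IN={b@B1, c@B1, d@B0, f@B2} | OUT={b@B1, c@B2, d@B0, f@B2}
  B3: | IN={b@B1, c@B2, d@B0, f@B2} | OUT={b@B1, c@B3, d@B0, f@B2}

B0 is the boundary node: IN[B0] = {}
Applying B0's transfer function to that IN value gives OUT[B0] (row B0 above).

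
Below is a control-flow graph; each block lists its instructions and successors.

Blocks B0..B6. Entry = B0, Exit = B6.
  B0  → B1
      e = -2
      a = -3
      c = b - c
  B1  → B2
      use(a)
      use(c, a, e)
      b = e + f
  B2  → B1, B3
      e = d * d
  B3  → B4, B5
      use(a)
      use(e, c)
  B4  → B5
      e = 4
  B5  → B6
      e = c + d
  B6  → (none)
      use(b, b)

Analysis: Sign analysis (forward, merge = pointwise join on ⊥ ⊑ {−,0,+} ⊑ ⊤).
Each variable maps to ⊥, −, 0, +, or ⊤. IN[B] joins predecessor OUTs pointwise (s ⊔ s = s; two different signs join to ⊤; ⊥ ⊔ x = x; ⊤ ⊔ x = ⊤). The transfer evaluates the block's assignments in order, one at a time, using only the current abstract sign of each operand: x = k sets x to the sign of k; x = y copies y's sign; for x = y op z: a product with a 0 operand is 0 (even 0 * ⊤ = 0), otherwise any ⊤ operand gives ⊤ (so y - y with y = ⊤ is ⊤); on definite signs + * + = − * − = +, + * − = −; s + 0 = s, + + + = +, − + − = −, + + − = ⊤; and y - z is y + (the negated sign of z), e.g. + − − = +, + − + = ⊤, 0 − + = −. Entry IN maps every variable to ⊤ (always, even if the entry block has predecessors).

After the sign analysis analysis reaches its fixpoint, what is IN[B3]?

Answer: {a: -, b: ⊤, c: ⊤, d: ⊤, e: ⊤, f: ⊤}

Trace:
Converged values:
  B0:   IN=(all ⊤)   OUT={a:-, e:-; rest ⊤}
  B1:   IN={a:-; rest ⊤}   OUT={a:-; rest ⊤}
  B2:   IN={a:-; rest ⊤}   OUT={a:-; rest ⊤}
  B3:   IN={a:-; rest ⊤}   OUT={a:-; rest ⊤}
  B4:   IN={a:-; rest ⊤}   OUT={a:-, e:+; rest ⊤}
  B5:   IN={a:-; rest ⊤}   OUT={a:-; rest ⊤}
  B6:   IN={a:-; rest ⊤}   OUT={a:-; rest ⊤}

Merge at B3: IN[B3] = OUT[B2] = {a: -, b: ⊤, c: ⊤, d: ⊤, e: ⊤, f: ⊤}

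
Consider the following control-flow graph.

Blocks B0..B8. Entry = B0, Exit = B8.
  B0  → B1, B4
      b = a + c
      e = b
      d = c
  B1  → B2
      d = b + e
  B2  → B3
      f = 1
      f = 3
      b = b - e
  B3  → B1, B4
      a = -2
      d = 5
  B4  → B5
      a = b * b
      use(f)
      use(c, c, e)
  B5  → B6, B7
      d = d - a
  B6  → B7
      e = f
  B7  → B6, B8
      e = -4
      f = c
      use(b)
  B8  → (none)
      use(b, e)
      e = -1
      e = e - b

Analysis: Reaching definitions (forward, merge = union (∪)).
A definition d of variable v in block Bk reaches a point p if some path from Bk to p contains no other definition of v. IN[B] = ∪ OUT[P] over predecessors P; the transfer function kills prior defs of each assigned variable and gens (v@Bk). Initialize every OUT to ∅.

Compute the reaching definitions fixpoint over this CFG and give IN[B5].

Answer: {a@B4, b@B0, b@B2, d@B0, d@B3, e@B0, f@B2}

Trace:
Per-block solution:
  B0:  IN={}  OUT={b@B0, d@B0, e@B0}
  B1:  IN={a@B3, b@B0, b@B2, d@B0, d@B3, e@B0, f@B2}  OUT={a@B3, b@B0, b@B2, d@B1, e@B0, f@B2}
  B2:  IN={a@B3, b@B0, b@B2, d@B1, e@B0, f@B2}  OUT={a@B3, b@B2, d@B1, e@B0, f@B2}
  B3:  IN={a@B3, b@B2, d@B1, e@B0, f@B2}  OUT={a@B3, b@B2, d@B3, e@B0, f@B2}
  B4:  IN={a@B3, b@B0, b@B2, d@B0, d@B3, e@B0, f@B2}  OUT={a@B4, b@B0, b@B2, d@B0, d@B3, e@B0, f@B2}
  B5:  IN={a@B4, b@B0, b@B2, d@B0, d@B3, e@B0, f@B2}  OUT={a@B4, b@B0, b@B2, d@B5, e@B0, f@B2}
  B6:  IN={a@B4, b@B0, b@B2, d@B5, e@B0, e@B7, f@B2, f@B7}  OUT={a@B4, b@B0, b@B2, d@B5, e@B6, f@B2, f@B7}
  B7:  IN={a@B4, b@B0, b@B2, d@B5, e@B0, e@B6, f@B2, f@B7}  OUT={a@B4, b@B0, b@B2, d@B5, e@B7, f@B7}
  B8:  IN={a@B4, b@B0, b@B2, d@B5, e@B7, f@B7}  OUT={a@B4, b@B0, b@B2, d@B5, e@B8, f@B7}

Merge at B5: IN[B5] = OUT[B4] = {a@B4, b@B0, b@B2, d@B0, d@B3, e@B0, f@B2}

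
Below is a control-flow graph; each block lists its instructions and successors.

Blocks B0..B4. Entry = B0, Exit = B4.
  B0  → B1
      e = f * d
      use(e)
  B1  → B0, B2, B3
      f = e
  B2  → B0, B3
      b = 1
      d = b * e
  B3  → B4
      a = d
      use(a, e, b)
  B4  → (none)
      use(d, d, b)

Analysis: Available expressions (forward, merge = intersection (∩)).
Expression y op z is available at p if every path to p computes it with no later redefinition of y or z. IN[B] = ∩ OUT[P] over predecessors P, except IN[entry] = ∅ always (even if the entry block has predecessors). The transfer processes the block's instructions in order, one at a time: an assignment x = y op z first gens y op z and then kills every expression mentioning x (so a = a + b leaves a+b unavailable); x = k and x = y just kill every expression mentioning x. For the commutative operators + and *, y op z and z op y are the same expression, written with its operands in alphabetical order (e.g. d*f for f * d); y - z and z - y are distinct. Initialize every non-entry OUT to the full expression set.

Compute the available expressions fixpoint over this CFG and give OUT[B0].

Answer: {d*f}

Working:
Per-block solution:
  B0: | IN={} | OUT={d*f}
  B1: | IN={d*f} | OUT={}
  B2: | IN={} | OUT={b*e}
  B3: | IN={} | OUT={}
  B4: | IN={} | OUT={}

Merge at B0 (entry node, so the boundary value {} is joined with the incoming edge(s)): IN[B0] = {} ∩ OUT[B1] ∩ OUT[B2] = {}
Applying B0's transfer function to that IN value gives OUT[B0] (row B0 above).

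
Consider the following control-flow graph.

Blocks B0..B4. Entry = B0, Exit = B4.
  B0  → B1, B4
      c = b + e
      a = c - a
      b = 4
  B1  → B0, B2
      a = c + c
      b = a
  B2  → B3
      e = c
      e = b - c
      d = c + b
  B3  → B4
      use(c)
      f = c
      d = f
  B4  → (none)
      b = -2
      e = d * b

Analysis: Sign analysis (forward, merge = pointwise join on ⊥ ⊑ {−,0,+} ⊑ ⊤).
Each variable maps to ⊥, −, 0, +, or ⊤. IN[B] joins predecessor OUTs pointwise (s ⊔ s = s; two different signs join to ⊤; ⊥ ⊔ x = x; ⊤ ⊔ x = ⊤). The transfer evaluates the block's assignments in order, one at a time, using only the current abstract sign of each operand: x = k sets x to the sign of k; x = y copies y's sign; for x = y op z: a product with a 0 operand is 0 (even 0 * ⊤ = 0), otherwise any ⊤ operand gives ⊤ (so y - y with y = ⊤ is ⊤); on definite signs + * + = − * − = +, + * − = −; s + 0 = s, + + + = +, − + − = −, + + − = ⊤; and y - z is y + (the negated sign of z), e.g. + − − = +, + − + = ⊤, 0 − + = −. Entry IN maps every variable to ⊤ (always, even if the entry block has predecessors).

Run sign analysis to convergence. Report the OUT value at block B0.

Answer: {a: ⊤, b: +, c: ⊤, d: ⊤, e: ⊤, f: ⊤}

Derivation:
Converged values:
  B0: | IN=(all ⊤) | OUT={b:+; rest ⊤}
  B1: | IN={b:+; rest ⊤} | OUT=(all ⊤)
  B2: | IN=(all ⊤) | OUT=(all ⊤)
  B3: | IN=(all ⊤) | OUT=(all ⊤)
  B4: | IN=(all ⊤) | OUT={b:-; rest ⊤}

Merge at B0 (entry node, so the boundary value (all ⊤) is joined with the incoming edge(s)): IN[B0] = (all ⊤) ⊔ OUT[B1] = {a: ⊤, b: ⊤, c: ⊤, d: ⊤, e: ⊤, f: ⊤}
Applying B0's transfer function to that IN value gives OUT[B0] (row B0 above).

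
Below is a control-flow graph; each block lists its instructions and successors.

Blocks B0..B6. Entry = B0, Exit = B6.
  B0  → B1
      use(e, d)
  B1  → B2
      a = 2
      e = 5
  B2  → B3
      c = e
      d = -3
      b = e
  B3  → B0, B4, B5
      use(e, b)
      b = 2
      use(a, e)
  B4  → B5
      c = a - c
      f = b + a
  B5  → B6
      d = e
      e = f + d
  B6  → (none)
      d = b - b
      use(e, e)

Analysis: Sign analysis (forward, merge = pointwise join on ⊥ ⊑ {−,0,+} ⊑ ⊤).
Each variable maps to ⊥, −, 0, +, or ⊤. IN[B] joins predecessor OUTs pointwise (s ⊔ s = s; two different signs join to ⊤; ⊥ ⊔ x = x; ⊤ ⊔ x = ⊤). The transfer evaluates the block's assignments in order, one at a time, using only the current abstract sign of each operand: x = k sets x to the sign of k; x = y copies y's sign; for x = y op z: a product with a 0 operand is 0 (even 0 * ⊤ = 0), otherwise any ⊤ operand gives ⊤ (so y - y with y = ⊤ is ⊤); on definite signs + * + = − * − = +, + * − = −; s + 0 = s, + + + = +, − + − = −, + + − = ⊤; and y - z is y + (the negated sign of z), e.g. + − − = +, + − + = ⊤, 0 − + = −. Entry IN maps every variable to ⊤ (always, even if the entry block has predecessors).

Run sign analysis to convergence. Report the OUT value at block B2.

Converged values:
  B0:   IN=(all ⊤)   OUT=(all ⊤)
  B1:   IN=(all ⊤)   OUT={a:+, e:+; rest ⊤}
  B2:   IN={a:+, e:+; rest ⊤}   OUT={a:+, b:+, c:+, d:-, e:+; rest ⊤}
  B3:   IN={a:+, b:+, c:+, d:-, e:+; rest ⊤}   OUT={a:+, b:+, c:+, d:-, e:+; rest ⊤}
  B4:   IN={a:+, b:+, c:+, d:-, e:+; rest ⊤}   OUT={a:+, b:+, d:-, e:+, f:+; rest ⊤}
  B5:   IN={a:+, b:+, d:-, e:+; rest ⊤}   OUT={a:+, b:+, d:+; rest ⊤}
  B6:   IN={a:+, b:+, d:+; rest ⊤}   OUT={a:+, b:+; rest ⊤}

Merge at B2: IN[B2] = OUT[B1] = {a: +, b: ⊤, c: ⊤, d: ⊤, e: +, f: ⊤}
Applying B2's transfer function to that IN value gives OUT[B2] (row B2 above).

Answer: {a: +, b: +, c: +, d: -, e: +, f: ⊤}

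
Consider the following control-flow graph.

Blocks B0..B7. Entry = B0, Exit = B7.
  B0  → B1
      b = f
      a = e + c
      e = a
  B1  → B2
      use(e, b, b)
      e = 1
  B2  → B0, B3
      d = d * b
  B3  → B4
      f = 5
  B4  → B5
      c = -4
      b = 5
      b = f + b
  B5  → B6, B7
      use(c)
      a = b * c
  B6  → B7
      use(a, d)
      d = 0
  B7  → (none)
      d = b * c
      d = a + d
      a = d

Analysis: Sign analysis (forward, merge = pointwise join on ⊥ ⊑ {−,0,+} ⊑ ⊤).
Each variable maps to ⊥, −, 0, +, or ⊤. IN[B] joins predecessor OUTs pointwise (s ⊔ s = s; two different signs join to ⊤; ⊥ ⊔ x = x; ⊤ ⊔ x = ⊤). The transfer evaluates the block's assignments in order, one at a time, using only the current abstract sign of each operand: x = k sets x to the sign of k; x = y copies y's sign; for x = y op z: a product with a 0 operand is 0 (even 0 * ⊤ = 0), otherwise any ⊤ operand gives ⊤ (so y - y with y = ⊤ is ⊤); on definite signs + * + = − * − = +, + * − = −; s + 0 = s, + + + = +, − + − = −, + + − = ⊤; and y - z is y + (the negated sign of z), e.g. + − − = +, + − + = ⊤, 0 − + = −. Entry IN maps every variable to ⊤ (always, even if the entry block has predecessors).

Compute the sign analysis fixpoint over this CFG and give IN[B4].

Answer: {a: ⊤, b: ⊤, c: ⊤, d: ⊤, e: +, f: +}

Derivation:
Per-block solution:
  B0:   IN=(all ⊤)   OUT=(all ⊤)
  B1:   IN=(all ⊤)   OUT={e:+; rest ⊤}
  B2:   IN={e:+; rest ⊤}   OUT={e:+; rest ⊤}
  B3:   IN={e:+; rest ⊤}   OUT={e:+, f:+; rest ⊤}
  B4:   IN={e:+, f:+; rest ⊤}   OUT={b:+, c:-, e:+, f:+; rest ⊤}
  B5:   IN={b:+, c:-, e:+, f:+; rest ⊤}   OUT={a:-, b:+, c:-, e:+, f:+; rest ⊤}
  B6:   IN={a:-, b:+, c:-, e:+, f:+; rest ⊤}   OUT={a:-, b:+, c:-, d:0, e:+, f:+; rest ⊤}
  B7:   IN={a:-, b:+, c:-, e:+, f:+; rest ⊤}   OUT={a:-, b:+, c:-, d:-, e:+, f:+; rest ⊤}

Merge at B4: IN[B4] = OUT[B3] = {a: ⊤, b: ⊤, c: ⊤, d: ⊤, e: +, f: +}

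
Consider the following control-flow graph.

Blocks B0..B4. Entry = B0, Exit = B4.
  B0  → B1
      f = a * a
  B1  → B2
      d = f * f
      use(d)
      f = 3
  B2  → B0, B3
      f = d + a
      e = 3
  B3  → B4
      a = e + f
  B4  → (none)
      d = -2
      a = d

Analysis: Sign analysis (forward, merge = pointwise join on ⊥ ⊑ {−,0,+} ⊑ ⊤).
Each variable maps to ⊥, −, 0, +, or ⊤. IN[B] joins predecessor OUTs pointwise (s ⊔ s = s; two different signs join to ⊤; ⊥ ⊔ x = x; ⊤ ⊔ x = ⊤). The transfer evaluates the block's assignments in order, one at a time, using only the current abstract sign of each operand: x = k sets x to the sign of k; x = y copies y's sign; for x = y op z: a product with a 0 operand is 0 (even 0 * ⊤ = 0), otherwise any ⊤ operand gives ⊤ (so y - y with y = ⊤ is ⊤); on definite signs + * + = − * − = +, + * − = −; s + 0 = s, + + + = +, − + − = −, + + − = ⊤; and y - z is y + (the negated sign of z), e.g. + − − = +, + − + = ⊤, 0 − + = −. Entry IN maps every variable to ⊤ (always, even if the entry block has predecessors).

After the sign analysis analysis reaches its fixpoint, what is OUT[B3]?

Converged values:
  B0: | IN=(all ⊤) | OUT=(all ⊤)
  B1: | IN=(all ⊤) | OUT={f:+; rest ⊤}
  B2: | IN={f:+; rest ⊤} | OUT={e:+; rest ⊤}
  B3: | IN={e:+; rest ⊤} | OUT={e:+; rest ⊤}
  B4: | IN={e:+; rest ⊤} | OUT={a:-, d:-, e:+; rest ⊤}

Merge at B3: IN[B3] = OUT[B2] = {a: ⊤, b: ⊤, c: ⊤, d: ⊤, e: +, f: ⊤}
Applying B3's transfer function to that IN value gives OUT[B3] (row B3 above).

Answer: {a: ⊤, b: ⊤, c: ⊤, d: ⊤, e: +, f: ⊤}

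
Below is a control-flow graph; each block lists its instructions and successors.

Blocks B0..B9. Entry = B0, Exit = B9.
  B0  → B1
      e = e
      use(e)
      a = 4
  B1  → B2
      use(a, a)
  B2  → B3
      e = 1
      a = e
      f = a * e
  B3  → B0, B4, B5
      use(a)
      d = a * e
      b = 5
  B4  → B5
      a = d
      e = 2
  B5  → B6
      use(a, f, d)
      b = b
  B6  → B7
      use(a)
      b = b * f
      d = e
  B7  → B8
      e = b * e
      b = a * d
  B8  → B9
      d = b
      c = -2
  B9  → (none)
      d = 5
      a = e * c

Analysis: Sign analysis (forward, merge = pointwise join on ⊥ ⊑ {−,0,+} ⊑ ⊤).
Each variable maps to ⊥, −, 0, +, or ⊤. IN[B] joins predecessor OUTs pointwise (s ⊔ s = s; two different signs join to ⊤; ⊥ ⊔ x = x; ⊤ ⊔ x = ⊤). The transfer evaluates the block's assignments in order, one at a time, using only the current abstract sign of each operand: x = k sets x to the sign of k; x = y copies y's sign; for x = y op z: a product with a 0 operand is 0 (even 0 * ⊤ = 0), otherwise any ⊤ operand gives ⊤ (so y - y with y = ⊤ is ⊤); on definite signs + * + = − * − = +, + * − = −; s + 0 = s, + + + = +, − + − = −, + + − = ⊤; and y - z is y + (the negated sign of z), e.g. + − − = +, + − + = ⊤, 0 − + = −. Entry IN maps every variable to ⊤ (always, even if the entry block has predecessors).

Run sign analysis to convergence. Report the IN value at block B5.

Answer: {a: +, b: +, c: ⊤, d: +, e: +, f: +}

Trace:
Per-block solution:
  B0: | IN=(all ⊤) | OUT={a:+; rest ⊤}
  B1: | IN={a:+; rest ⊤} | OUT={a:+; rest ⊤}
  B2: | IN={a:+; rest ⊤} | OUT={a:+, e:+, f:+; rest ⊤}
  B3: | IN={a:+, e:+, f:+; rest ⊤} | OUT={a:+, b:+, d:+, e:+, f:+; rest ⊤}
  B4: | IN={a:+, b:+, d:+, e:+, f:+; rest ⊤} | OUT={a:+, b:+, d:+, e:+, f:+; rest ⊤}
  B5: | IN={a:+, b:+, d:+, e:+, f:+; rest ⊤} | OUT={a:+, b:+, d:+, e:+, f:+; rest ⊤}
  B6: | IN={a:+, b:+, d:+, e:+, f:+; rest ⊤} | OUT={a:+, b:+, d:+, e:+, f:+; rest ⊤}
  B7: | IN={a:+, b:+, d:+, e:+, f:+; rest ⊤} | OUT={a:+, b:+, d:+, e:+, f:+; rest ⊤}
  B8: | IN={a:+, b:+, d:+, e:+, f:+; rest ⊤} | OUT={a:+, b:+, c:-, d:+, e:+, f:+; rest ⊤}
  B9: | IN={a:+, b:+, c:-, d:+, e:+, f:+; rest ⊤} | OUT={a:-, b:+, c:-, d:+, e:+, f:+; rest ⊤}

Merge at B5: IN[B5] = OUT[B3] ⊔ OUT[B4] = {a: +, b: +, c: ⊤, d: +, e: +, f: +}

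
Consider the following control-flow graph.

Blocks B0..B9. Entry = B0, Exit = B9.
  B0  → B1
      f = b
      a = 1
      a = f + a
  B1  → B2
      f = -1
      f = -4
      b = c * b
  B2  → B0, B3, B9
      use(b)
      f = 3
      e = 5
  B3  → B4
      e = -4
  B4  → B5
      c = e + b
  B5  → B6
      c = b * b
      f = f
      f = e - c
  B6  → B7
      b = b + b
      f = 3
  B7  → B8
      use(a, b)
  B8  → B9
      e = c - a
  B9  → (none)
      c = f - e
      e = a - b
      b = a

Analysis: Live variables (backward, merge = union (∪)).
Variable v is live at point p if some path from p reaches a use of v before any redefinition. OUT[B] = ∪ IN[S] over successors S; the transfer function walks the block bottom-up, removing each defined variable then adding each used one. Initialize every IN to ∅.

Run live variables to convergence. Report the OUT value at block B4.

Answer: {a, b, e, f}

Derivation:
Fixpoint table:
  B0:   IN={b, c}   OUT={a, b, c}
  B1:   IN={a, b, c}   OUT={a, b, c}
  B2:   IN={a, b, c}   OUT={a, b, c, e, f}
  B3:   IN={a, b, f}   OUT={a, b, e, f}
  B4:   IN={a, b, e, f}   OUT={a, b, e, f}
  B5:   IN={a, b, e, f}   OUT={a, b, c}
  B6:   IN={a, b, c}   OUT={a, b, c, f}
  B7:   IN={a, b, c, f}   OUT={a, b, c, f}
  B8:   IN={a, b, c, f}   OUT={a, b, e, f}
  B9:   IN={a, b, e, f}   OUT={}

Merge at B4: OUT[B4] = IN[B5] = {a, b, e, f}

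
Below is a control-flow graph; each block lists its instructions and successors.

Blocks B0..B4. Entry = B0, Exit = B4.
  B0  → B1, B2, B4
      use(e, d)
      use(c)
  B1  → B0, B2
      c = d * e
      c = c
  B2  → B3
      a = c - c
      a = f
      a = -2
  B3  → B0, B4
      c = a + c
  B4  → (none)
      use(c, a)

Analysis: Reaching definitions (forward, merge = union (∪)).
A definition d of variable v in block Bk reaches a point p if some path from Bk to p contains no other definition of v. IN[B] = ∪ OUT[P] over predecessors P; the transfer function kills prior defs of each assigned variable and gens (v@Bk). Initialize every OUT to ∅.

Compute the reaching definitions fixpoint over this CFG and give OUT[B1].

Per-block solution:
  B0:   IN={a@B2, c@B1, c@B3}   OUT={a@B2, c@B1, c@B3}
  B1:   IN={a@B2, c@B1, c@B3}   OUT={a@B2, c@B1}
  B2:   IN={a@B2, c@B1, c@B3}   OUT={a@B2, c@B1, c@B3}
  B3:   IN={a@B2, c@B1, c@B3}   OUT={a@B2, c@B3}
  B4:   IN={a@B2, c@B1, c@B3}   OUT={a@B2, c@B1, c@B3}

Merge at B1: IN[B1] = OUT[B0] = {a@B2, c@B1, c@B3}
Applying B1's transfer function to that IN value gives OUT[B1] (row B1 above).

Answer: {a@B2, c@B1}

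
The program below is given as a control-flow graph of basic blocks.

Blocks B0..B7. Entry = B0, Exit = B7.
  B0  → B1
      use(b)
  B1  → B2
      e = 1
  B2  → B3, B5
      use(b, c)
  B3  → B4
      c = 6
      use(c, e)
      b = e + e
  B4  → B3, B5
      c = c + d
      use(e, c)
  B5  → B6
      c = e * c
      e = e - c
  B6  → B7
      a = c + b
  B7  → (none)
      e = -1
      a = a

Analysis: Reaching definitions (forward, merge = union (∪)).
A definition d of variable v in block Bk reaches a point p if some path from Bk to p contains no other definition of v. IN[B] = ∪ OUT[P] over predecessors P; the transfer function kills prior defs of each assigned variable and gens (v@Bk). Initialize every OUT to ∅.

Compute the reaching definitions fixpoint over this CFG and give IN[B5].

Answer: {b@B3, c@B4, e@B1}

Working:
Per-block solution:
  B0: | IN={} | OUT={}
  B1: | IN={} | OUT={e@B1}
  B2: | IN={e@B1} | OUT={e@B1}
  B3: | IN={b@B3, c@B4, e@B1} | OUT={b@B3, c@B3, e@B1}
  B4: | IN={b@B3, c@B3, e@B1} | OUT={b@B3, c@B4, e@B1}
  B5: | IN={b@B3, c@B4, e@B1} | OUT={b@B3, c@B5, e@B5}
  B6: | IN={b@B3, c@B5, e@B5} | OUT={a@B6, b@B3, c@B5, e@B5}
  B7: | IN={a@B6, b@B3, c@B5, e@B5} | OUT={a@B7, b@B3, c@B5, e@B7}

Merge at B5: IN[B5] = OUT[B2] ⊔ OUT[B4] = {b@B3, c@B4, e@B1}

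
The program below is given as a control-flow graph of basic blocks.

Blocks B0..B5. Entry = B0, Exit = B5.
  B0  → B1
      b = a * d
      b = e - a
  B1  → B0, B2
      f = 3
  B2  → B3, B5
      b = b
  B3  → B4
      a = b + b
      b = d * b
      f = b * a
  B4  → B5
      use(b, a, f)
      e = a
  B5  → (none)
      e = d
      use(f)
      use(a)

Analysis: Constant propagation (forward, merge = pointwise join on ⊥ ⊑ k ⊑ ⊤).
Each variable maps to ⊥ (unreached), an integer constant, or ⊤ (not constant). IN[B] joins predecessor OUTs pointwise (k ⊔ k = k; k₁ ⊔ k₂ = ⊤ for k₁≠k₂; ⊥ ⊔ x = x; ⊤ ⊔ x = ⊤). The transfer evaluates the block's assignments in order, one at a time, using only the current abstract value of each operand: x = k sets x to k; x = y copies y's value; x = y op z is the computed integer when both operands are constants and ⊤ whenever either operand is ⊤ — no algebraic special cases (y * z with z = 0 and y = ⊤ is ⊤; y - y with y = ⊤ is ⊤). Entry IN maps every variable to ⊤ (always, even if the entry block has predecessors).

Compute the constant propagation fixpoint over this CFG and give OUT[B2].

Converged values:
  B0: | IN=(all ⊤) | OUT=(all ⊤)
  B1: | IN=(all ⊤) | OUT={f:3; rest ⊤}
  B2: | IN={f:3; rest ⊤} | OUT={f:3; rest ⊤}
  B3: | IN={f:3; rest ⊤} | OUT=(all ⊤)
  B4: | IN=(all ⊤) | OUT=(all ⊤)
  B5: | IN=(all ⊤) | OUT=(all ⊤)

Merge at B2: IN[B2] = OUT[B1] = {a: ⊤, b: ⊤, c: ⊤, d: ⊤, e: ⊤, f: 3}
Applying B2's transfer function to that IN value gives OUT[B2] (row B2 above).

Answer: {a: ⊤, b: ⊤, c: ⊤, d: ⊤, e: ⊤, f: 3}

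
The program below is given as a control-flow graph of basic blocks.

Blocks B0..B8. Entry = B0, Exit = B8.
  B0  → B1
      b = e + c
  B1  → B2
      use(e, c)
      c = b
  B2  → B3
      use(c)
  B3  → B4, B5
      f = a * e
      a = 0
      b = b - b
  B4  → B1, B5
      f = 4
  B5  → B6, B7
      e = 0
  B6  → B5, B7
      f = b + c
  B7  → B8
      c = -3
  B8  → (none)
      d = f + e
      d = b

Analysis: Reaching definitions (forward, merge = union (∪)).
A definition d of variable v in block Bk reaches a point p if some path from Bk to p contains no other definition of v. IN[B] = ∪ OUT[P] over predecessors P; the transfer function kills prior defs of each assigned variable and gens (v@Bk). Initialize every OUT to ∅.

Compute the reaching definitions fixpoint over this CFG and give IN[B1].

Answer: {a@B3, b@B0, b@B3, c@B1, f@B4}

Trace:
Converged values:
  B0: | IN={} | OUT={b@B0}
  B1: | IN={a@B3, b@B0, b@B3, c@B1, f@B4} | OUT={a@B3, b@B0, b@B3, c@B1, f@B4}
  B2: | IN={a@B3, b@B0, b@B3, c@B1, f@B4} | OUT={a@B3, b@B0, b@B3, c@B1, f@B4}
  B3: | IN={a@B3, b@B0, b@B3, c@B1, f@B4} | OUT={a@B3, b@B3, c@B1, f@B3}
  B4: | IN={a@B3, b@B3, c@B1, f@B3} | OUT={a@B3, b@B3, c@B1, f@B4}
  B5: | IN={a@B3, b@B3, c@B1, e@B5, f@B3, f@B4, f@B6} | OUT={a@B3, b@B3, c@B1, e@B5, f@B3, f@B4, f@B6}
  B6: | IN={a@B3, b@B3, c@B1, e@B5, f@B3, f@B4, f@B6} | OUT={a@B3, b@B3, c@B1, e@B5, f@B6}
  B7: | IN={a@B3, b@B3, c@B1, e@B5, f@B3, f@B4, f@B6} | OUT={a@B3, b@B3, c@B7, e@B5, f@B3, f@B4, f@B6}
  B8: | IN={a@B3, b@B3, c@B7, e@B5, f@B3, f@B4, f@B6} | OUT={a@B3, b@B3, c@B7, d@B8, e@B5, f@B3, f@B4, f@B6}

Merge at B1: IN[B1] = OUT[B0] ⊔ OUT[B4] = {a@B3, b@B0, b@B3, c@B1, f@B4}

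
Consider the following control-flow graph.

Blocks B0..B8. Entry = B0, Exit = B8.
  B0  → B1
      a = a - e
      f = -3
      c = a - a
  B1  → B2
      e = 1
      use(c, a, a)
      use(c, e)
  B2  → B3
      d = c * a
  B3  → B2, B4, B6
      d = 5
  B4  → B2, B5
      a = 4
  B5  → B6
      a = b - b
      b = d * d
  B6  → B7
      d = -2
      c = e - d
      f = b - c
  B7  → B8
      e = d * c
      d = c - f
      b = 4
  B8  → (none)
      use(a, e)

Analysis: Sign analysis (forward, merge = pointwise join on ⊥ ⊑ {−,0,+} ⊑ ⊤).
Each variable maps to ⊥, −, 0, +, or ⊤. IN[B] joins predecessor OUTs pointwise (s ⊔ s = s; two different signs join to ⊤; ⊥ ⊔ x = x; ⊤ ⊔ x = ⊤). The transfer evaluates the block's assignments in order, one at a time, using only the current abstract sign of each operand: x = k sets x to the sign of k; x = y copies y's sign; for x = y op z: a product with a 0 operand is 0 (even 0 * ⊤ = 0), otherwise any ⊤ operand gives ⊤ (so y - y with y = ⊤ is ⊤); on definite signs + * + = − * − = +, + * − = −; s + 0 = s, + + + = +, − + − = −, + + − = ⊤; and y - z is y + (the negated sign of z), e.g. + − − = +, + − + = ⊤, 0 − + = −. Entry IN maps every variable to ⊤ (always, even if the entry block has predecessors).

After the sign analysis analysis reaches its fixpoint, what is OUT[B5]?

Per-block solution:
  B0: | IN=(all ⊤) | OUT={f:-; rest ⊤}
  B1: | IN={f:-; rest ⊤} | OUT={e:+, f:-; rest ⊤}
  B2: | IN={e:+, f:-; rest ⊤} | OUT={e:+, f:-; rest ⊤}
  B3: | IN={e:+, f:-; rest ⊤} | OUT={d:+, e:+, f:-; rest ⊤}
  B4: | IN={d:+, e:+, f:-; rest ⊤} | OUT={a:+, d:+, e:+, f:-; rest ⊤}
  B5: | IN={a:+, d:+, e:+, f:-; rest ⊤} | OUT={b:+, d:+, e:+, f:-; rest ⊤}
  B6: | IN={d:+, e:+, f:-; rest ⊤} | OUT={c:+, d:-, e:+; rest ⊤}
  B7: | IN={c:+, d:-, e:+; rest ⊤} | OUT={b:+, c:+, e:-; rest ⊤}
  B8: | IN={b:+, c:+, e:-; rest ⊤} | OUT={b:+, c:+, e:-; rest ⊤}

Merge at B5: IN[B5] = OUT[B4] = {a: +, b: ⊤, c: ⊤, d: +, e: +, f: -}
Applying B5's transfer function to that IN value gives OUT[B5] (row B5 above).

Answer: {a: ⊤, b: +, c: ⊤, d: +, e: +, f: -}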